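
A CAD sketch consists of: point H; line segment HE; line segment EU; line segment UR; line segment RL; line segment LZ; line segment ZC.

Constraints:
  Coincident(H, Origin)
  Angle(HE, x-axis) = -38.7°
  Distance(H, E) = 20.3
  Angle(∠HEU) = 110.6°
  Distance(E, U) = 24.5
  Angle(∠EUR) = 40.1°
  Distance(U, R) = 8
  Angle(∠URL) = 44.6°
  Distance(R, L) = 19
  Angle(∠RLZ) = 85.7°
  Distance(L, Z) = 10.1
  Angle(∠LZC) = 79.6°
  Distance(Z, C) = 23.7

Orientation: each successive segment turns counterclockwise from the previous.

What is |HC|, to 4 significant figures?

30.43

H is at the origin; HE runs at -38.7° with length 20.3, so E = (15.84, -12.69). ∠HEU = 110.6° gives EU at 30.70° from the x-axis; with |EU| = 24.5, U = (36.91, -0.1841). ∠EUR = 40.1° gives UR at 170.6° from the x-axis; with |UR| = 8.0, R = (29.02, 1.122). ∠URL = 44.6° gives RL at -54.00° from the x-axis; with |RL| = 19.0, L = (40.18, -14.25). ∠RLZ = 85.7° gives LZ at 40.30° from the x-axis; with |LZ| = 10.1, Z = (47.89, -7.716). ∠LZC = 79.6° gives ZC at 140.7° from the x-axis; with |ZC| = 23.7, C = (29.55, 7.295). Then |HC| = |C − H| = 30.43.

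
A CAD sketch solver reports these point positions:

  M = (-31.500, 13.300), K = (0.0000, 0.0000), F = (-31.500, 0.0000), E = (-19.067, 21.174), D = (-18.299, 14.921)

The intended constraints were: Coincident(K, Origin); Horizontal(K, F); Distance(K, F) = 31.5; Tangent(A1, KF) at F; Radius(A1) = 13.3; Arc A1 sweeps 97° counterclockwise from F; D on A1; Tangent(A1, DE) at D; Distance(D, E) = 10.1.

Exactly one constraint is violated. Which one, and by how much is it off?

Distance(D, E) = 10.1 — off by 3.80.

K = (0.00, 0.00) ✓; K.y = 0.00, F.y = 0.00 ✓; |KF| = 31.50 ✓; ∠(MF, FK) = 90.00° ✓; |MF| = 13.30 ✓; bearing(M→D) − bearing(M→F) = 97.00° ✓; |MD| = 13.30 ✓; ∠(MD, DE) = 90.00° ✓; |DE| = 6.300 ✗.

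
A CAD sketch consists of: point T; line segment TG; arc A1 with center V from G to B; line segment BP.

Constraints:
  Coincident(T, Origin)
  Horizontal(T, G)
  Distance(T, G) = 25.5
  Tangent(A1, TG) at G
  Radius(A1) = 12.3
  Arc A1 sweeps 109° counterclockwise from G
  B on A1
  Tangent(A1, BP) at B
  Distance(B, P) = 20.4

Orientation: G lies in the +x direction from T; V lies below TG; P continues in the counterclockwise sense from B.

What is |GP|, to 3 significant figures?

35.9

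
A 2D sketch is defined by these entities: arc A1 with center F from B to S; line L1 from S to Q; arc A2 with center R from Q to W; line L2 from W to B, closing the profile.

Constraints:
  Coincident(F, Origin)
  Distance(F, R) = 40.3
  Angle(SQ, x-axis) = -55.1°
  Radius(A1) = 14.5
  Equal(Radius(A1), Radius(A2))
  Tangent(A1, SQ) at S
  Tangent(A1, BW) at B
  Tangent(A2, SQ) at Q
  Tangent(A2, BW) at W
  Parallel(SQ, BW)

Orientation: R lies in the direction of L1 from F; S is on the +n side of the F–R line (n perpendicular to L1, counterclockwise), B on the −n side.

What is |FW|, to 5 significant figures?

42.829

Tangency of A1 to both parallel lines with radius 14.5 puts S and B at F ± 14.5·n: S = (11.892, 8.2961), B = (-11.892, -8.2961). Equal radii place Q and W the same way about R: Q = R + 14.5·n = (34.950, -24.756), W = R − 14.5·n = (11.165, -41.348). Then |FW| = |W − F| = 42.829.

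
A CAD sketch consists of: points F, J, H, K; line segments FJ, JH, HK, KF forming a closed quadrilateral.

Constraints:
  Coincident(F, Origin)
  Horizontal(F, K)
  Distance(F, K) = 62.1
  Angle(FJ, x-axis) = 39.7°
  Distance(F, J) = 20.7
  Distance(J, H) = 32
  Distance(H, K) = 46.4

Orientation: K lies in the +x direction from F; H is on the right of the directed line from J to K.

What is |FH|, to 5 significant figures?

26.983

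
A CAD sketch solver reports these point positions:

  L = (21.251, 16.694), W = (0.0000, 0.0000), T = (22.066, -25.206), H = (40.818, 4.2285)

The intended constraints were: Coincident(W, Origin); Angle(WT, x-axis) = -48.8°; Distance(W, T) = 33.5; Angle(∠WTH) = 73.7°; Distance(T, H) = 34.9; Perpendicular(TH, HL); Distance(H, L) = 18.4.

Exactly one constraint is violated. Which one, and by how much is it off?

Distance(H, L) = 18.4 — off by 4.80.

W = (0.00, 0.00) ✓; WT at -48.80° ✓; |WT| = 33.50 ✓; ∠WTH = 73.70° ✓; |TH| = 34.90 ✓; ∠(TH, HL) = 90.00° ✓; |HL| = 23.20 ✗.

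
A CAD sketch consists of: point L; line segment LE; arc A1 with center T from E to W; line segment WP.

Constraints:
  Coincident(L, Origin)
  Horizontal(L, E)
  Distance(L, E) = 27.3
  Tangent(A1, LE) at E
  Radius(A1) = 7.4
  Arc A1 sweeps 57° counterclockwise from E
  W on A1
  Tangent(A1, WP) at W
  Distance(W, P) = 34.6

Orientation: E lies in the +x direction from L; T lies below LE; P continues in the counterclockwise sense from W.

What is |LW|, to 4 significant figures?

21.36

L is at the origin; LE is horizontal with |LE| = 27.3 and E on the +x side, so E = (27.30, 0.000). The tangent condition forces TE to be normal to LE, so T = E + (0, -7.4) = (27.30, -7.400). On A1, E sits at bearing 90° from T; a 57° counterclockwise sweep puts W at bearing 147°, so W = T + 7.4·(cos 147°, sin 147°) = (21.09, -3.370). Then |LW| = |W − L| = 21.36.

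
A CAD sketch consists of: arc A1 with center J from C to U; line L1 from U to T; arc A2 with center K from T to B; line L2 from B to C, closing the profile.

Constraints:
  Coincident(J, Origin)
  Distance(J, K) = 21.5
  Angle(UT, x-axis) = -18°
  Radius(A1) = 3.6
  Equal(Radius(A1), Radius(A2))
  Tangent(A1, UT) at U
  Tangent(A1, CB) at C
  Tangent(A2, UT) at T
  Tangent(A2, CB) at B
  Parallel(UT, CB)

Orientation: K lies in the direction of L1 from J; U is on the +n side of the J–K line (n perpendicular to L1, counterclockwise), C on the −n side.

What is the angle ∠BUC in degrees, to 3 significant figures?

71.5°

The slot axis is L1's direction at -18.0°, so u = (cos -18.0°, sin -18.0°) = (0.951, -0.309) and n = (−sin -18.0°, cos -18.0°) = (0.309, 0.951). J is at the origin and K lies 21.5 along u from J, so K = 21.5·u = (20.4, -6.64). Tangency of A1 to both parallel lines with radius 3.6 puts U and C at J ± 3.6·n: U = (1.11, 3.42), C = (-1.11, -3.42). Equal radii place T and B the same way about K: T = K + 3.6·n = (21.6, -3.22), B = K − 3.6·n = (19.3, -10.1). Then cos ∠BUC = UB·UC / (|UB||UC|), giving 71.5°.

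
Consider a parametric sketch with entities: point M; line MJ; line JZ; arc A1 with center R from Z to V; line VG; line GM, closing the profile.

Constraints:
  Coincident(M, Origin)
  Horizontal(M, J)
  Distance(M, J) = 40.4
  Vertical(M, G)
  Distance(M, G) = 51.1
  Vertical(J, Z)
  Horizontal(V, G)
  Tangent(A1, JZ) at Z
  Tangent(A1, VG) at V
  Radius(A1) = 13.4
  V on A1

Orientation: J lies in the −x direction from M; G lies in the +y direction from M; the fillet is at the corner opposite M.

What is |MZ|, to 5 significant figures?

55.258

M is at the origin; MJ is horizontal with |MJ| = 40.4 and J on the −x side, so J = (-40.400, 0.0000). M and G share the same x with |MG| = 51.1 and G on the +y side, so G = (0.0000, 51.100). The virtual corner opposite M is at (-40.400, 51.100). The tangent condition forces RZ to be normal to JZ and the tangent condition forces RV to be normal to VG, with radius 13.4, so the center R sits 13.4 in from both sides at R = (-27.000, 37.700). That places the tangent points at Z = (-40.400, 37.700) on JZ and V = (-27.000, 51.100) on VG. Then |MZ| = |Z − M| = 55.258.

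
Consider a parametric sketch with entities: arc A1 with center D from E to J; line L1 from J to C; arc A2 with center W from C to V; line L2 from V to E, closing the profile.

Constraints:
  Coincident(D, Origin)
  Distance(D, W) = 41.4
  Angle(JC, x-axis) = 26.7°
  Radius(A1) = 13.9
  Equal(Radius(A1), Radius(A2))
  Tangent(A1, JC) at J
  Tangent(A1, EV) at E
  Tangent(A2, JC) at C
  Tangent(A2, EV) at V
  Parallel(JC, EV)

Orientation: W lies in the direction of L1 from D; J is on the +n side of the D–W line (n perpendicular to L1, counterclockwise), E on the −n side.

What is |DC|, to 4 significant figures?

43.67

The slot axis is L1's direction at 26.7°, so u = (cos 26.7°, sin 26.7°) = (0.8934, 0.4493) and n = (−sin 26.7°, cos 26.7°) = (-0.4493, 0.8934). D is at the origin and W lies 41.4 along u from D, so W = 41.4·u = (36.99, 18.60). Tangency of A1 to both parallel lines with radius 13.9 puts J and E at D ± 13.9·n: J = (-6.246, 12.42), E = (6.246, -12.42). Equal radii place C and V the same way about W: C = W + 13.9·n = (30.74, 31.02), V = W − 13.9·n = (43.23, 6.184). Then |DC| = |C − D| = 43.67.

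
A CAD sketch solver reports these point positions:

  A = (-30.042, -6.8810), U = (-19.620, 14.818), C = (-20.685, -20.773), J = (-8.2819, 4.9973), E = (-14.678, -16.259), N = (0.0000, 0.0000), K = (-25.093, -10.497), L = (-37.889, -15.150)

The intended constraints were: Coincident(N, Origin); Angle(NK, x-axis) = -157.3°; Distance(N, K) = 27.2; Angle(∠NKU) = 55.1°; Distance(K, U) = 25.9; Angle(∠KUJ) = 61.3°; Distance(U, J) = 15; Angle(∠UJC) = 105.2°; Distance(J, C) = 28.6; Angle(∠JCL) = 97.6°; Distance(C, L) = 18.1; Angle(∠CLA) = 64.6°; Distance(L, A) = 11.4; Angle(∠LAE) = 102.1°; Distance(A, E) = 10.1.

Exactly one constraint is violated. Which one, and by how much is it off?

Distance(A, E) = 10.1 — off by 7.90.

N = (0.00, 0.00) ✓; NK at -157.3° ✓; |NK| = 27.20 ✓; ∠NKU = 55.10° ✓; |KU| = 25.90 ✓; ∠KUJ = 61.30° ✓; |UJ| = 15.00 ✓; ∠UJC = 105.2° ✓; |JC| = 28.60 ✓; ∠JCL = 97.60° ✓; |CL| = 18.10 ✓; ∠CLA = 64.60° ✓; |LA| = 11.40 ✓; ∠LAE = 102.1° ✓; |AE| = 18.00 ✗.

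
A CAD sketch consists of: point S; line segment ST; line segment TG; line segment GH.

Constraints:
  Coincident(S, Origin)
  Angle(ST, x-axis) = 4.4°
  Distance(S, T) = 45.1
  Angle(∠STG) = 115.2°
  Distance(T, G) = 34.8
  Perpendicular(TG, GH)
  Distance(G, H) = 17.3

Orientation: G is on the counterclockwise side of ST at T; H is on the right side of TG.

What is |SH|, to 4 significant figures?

79.33

∠STG = 115.2°, so TG runs at 4.4° + (180° − 115.2°) = 69.20° from the x-axis; with |TG| = 34.8, G = T + 34.8·(cos 69.20°, sin 69.20°) = (57.32, 35.99). The perpendicularity gives GH at right angles to TG; with |GH| = 17.3 on the right of TG, H = G + 17.3·(0.9348, -0.3551) = (73.50, 29.85). Then |SH| = |H − S| = 79.33.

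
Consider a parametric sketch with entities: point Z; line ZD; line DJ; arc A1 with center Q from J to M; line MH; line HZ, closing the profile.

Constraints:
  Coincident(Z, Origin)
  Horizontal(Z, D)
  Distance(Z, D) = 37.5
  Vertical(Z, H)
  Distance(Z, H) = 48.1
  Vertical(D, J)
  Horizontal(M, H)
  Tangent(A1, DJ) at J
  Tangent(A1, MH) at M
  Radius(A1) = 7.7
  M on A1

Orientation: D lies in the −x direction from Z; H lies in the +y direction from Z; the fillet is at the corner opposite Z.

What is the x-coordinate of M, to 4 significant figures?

-29.80

The virtual corner opposite Z is at (-37.50, 48.10). A1 meets DJ tangentially, so QJ is at right angles to DJ and tangency of A1 to MH means the radius QM is perpendicular to MH, with radius 7.7, so the center Q sits 7.7 in from both sides at Q = (-29.80, 40.40). That places the tangent points at J = (-37.50, 40.40) on DJ and M = (-29.80, 48.10) on MH. So M.x = -29.80.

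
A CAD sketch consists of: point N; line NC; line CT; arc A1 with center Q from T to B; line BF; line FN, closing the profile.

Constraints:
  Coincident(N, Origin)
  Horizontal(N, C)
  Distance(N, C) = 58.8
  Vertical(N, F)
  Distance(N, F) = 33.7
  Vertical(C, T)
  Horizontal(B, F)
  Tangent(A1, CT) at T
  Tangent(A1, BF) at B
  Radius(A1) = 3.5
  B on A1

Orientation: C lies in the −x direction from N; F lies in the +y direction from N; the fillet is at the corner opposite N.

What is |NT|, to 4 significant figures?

66.10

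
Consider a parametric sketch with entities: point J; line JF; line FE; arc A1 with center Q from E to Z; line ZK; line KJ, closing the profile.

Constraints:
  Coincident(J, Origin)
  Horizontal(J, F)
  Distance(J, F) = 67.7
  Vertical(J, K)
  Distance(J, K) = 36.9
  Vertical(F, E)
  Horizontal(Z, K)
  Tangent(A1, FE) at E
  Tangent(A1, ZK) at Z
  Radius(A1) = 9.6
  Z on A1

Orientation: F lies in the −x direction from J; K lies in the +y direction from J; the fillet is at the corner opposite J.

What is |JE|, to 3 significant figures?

73.0

The virtual corner opposite J is at (-67.7, 36.9). A1 meets FE tangentially, so QE is at right angles to FE and tangency of A1 to ZK means the radius QZ is perpendicular to ZK, with radius 9.6, so the center Q sits 9.6 in from both sides at Q = (-58.1, 27.3). That places the tangent points at E = (-67.7, 27.3) on FE and Z = (-58.1, 36.9) on ZK. Then |JE| = |E − J| = 73.0.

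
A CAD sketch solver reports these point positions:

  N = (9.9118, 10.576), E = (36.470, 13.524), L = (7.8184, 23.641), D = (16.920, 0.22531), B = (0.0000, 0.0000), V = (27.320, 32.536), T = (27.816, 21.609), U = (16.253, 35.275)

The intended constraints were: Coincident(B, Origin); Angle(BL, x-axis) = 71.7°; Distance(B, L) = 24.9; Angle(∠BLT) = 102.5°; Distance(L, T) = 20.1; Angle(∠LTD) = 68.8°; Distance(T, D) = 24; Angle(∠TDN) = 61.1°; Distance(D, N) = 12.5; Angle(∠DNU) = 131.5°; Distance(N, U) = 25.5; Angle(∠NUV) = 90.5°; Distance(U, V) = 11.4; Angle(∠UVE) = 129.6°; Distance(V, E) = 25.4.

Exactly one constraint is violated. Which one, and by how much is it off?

Distance(V, E) = 25.4 — off by 4.30.

B = (0.00, 0.00) ✓; BL at 71.70° ✓; |BL| = 24.90 ✓; ∠BLT = 102.5° ✓; |LT| = 20.10 ✓; ∠LTD = 68.80° ✓; |TD| = 24.00 ✓; ∠TDN = 61.10° ✓; |DN| = 12.50 ✓; ∠DNU = 131.5° ✓; |NU| = 25.50 ✓; ∠NUV = 90.50° ✓; |UV| = 11.40 ✓; ∠UVE = 129.6° ✓; |VE| = 21.10 ✗.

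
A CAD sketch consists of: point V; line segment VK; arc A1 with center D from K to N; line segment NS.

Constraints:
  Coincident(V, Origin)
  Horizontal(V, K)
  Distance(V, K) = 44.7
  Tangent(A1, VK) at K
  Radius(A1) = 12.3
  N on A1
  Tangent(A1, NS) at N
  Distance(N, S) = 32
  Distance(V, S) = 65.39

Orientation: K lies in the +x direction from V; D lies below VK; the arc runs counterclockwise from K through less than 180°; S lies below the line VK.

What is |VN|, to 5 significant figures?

37.514

Checks: |DN| = 12.30 ✓; ∠(DN, NS) = 90.00° ✓; |NS| = 32.00 ✓; |VS| = 65.39 ✓.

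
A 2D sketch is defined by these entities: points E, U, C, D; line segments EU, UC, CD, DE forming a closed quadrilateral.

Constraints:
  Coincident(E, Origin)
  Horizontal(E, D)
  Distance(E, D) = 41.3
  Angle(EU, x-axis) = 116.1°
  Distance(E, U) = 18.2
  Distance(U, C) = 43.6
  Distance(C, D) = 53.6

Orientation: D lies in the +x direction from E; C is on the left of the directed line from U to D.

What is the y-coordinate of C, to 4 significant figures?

49.38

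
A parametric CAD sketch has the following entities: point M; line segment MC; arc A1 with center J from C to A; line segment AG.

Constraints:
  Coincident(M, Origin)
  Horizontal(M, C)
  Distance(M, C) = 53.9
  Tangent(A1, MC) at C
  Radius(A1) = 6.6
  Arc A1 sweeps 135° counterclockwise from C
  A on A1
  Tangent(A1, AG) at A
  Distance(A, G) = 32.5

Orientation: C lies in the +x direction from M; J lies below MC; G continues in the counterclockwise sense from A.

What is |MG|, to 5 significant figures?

79.924

M is at the origin; M and C share the same y with |MC| = 53.9 and C on the +x side, so C = (53.900, 0.0000). Since A1 is tangent to MC there, JC ⟂ MC, so J = C + (0, -6.6) = (53.900, -6.6000). On A1, C sits at bearing 90° from J; a 135° counterclockwise sweep puts A at bearing 225°, so A = J + 6.6·(cos 225°, sin 225°) = (49.233, -11.267). Tangency of A1 to AG means the radius JA is perpendicular to AG, so AG runs along (−sin 225°, cos 225°); with |AG| = 32.5, G = (72.214, -34.248). Then |MG| = |G − M| = 79.924.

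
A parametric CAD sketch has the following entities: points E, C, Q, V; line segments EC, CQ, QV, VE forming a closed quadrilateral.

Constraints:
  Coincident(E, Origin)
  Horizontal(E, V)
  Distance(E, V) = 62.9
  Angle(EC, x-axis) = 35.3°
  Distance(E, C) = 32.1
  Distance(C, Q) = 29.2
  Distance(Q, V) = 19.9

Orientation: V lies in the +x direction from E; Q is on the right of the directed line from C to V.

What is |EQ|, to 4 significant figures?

43.88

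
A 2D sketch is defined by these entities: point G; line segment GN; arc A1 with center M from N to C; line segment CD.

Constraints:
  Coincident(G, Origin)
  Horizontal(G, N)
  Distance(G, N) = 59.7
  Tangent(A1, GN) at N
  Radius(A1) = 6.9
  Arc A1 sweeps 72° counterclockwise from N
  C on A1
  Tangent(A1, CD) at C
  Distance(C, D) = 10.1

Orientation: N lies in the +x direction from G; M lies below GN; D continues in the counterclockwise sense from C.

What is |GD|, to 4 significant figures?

52.04

G is at the origin; GN is horizontal with |GN| = 59.7 and N on the +x side, so N = (59.70, 0.000). Tangency of A1 to GN means the radius MN is perpendicular to GN, so M = N + (0, -6.9) = (59.70, -6.900). On A1, N sits at bearing 90° from M; a 72° counterclockwise sweep puts C at bearing 162°, so C = M + 6.9·(cos 162°, sin 162°) = (53.14, -4.768). Tangency of A1 to CD means the radius MC is perpendicular to CD, so CD runs along (−sin 162°, cos 162°); with |CD| = 10.1, D = (50.02, -14.37). Then |GD| = |D − G| = 52.04.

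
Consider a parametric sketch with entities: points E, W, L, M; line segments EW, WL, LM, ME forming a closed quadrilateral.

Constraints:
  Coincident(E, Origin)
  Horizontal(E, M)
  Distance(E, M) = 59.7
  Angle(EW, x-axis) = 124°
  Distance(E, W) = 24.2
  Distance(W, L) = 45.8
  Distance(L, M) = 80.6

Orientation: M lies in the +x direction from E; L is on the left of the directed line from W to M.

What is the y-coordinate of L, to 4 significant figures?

61.00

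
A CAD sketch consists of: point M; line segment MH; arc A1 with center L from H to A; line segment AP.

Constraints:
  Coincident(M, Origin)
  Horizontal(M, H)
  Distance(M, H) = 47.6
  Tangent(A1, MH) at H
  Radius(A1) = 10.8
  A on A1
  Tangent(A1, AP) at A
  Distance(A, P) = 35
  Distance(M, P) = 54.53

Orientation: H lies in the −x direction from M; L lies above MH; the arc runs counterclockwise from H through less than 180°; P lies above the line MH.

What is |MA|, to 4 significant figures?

38.06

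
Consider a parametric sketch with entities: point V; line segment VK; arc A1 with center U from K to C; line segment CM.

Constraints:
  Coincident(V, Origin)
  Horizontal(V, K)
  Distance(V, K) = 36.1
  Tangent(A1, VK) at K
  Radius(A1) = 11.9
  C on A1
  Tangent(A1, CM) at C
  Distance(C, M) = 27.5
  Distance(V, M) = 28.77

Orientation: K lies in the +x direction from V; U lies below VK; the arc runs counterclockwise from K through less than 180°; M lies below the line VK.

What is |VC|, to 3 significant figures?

27.0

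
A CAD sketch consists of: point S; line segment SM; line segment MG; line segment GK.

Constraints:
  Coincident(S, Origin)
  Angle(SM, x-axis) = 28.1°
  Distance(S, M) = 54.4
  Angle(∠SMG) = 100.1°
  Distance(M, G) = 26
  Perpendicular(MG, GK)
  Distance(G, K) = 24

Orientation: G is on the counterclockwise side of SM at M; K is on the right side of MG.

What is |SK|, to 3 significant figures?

85.3

S is at the origin; SM runs at 28.1° with length 54.4, so M = 54.4·(cos 28.1°, sin 28.1°) = (48.0, 25.6). ∠SMG = 100.1°, so MG runs at 28.1° + (180° − 100.1°) = 108° from the x-axis; with |MG| = 26.0, G = M + 26.0·(cos 108°, sin 108°) = (40.0, 50.4). MG ⟂ GK; with |GK| = 24.0 on the right of MG, K = G + 24.0·(0.951, 0.309) = (62.8, 57.8). Then |SK| = |K − S| = 85.3.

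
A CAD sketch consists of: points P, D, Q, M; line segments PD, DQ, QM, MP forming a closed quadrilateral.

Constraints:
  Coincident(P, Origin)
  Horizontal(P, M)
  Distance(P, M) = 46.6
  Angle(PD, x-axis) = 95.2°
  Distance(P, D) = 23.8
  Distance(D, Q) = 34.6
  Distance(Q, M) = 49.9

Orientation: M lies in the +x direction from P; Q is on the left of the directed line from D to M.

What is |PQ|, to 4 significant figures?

51.55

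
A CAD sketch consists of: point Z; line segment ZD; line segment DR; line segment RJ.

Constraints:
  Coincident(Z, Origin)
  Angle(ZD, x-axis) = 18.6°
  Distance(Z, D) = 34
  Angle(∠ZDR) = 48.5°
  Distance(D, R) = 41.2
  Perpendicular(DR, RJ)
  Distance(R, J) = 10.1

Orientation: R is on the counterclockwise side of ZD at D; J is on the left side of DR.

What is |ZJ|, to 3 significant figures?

24.2

Z is at the origin; ZD runs at 18.6° with length 34.0, so D = 34.0·(cos 18.6°, sin 18.6°) = (32.2, 10.8). ∠ZDR = 48.5°, so DR runs at 18.6° + (180° − 48.5°) = 150° from the x-axis; with |DR| = 41.2, R = D + 41.2·(cos 150°, sin 150°) = (-3.49, 31.4). The perpendicularity gives RJ at right angles to DR; with |RJ| = 10.1 on the left of DR, J = R + 10.1·(-0.498, -0.867) = (-8.53, 22.6). Then |ZJ| = |J − Z| = 24.2.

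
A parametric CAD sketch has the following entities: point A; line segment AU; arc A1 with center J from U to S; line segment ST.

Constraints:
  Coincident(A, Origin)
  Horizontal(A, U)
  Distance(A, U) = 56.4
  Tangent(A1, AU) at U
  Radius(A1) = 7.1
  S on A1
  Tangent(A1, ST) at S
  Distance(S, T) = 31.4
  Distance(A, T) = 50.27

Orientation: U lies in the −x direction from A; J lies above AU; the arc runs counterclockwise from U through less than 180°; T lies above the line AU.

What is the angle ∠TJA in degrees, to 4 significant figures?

61.60°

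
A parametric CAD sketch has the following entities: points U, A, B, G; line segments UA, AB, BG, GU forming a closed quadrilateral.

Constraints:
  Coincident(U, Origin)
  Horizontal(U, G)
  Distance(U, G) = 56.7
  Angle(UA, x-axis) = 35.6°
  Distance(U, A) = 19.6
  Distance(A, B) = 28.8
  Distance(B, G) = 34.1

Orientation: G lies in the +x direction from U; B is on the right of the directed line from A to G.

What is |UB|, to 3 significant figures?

30.5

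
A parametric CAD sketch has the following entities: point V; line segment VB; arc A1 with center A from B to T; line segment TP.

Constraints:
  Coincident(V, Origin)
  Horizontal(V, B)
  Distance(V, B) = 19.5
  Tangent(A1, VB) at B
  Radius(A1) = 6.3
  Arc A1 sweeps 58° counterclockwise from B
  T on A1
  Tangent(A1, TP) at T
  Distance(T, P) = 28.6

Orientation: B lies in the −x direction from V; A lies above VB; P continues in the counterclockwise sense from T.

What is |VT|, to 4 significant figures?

14.46

V is at the origin; VB is horizontal with |VB| = 19.5 and B on the −x side, so B = (-19.50, 0.000). Tangency of A1 to VB means the radius AB is perpendicular to VB, so A = B + (0, 6.3) = (-19.50, 6.300). On A1, B sits at bearing -90° from A; a 58° counterclockwise sweep puts T at bearing -32°, so T = A + 6.3·(cos -32°, sin -32°) = (-14.16, 2.962). Then |VT| = |T − V| = 14.46.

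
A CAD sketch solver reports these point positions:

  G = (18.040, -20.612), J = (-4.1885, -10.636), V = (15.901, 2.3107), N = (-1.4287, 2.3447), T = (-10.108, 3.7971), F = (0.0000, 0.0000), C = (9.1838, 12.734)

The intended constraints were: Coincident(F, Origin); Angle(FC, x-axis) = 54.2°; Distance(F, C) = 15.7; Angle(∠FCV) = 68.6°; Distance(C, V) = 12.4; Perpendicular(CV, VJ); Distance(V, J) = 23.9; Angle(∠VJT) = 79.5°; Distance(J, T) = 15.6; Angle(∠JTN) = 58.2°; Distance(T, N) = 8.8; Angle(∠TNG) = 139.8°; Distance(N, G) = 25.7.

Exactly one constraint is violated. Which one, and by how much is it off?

Distance(N, G) = 25.7 — off by 4.40.

F = (0.00, 0.00) ✓; FC at 54.20° ✓; |FC| = 15.70 ✓; ∠FCV = 68.60° ✓; |CV| = 12.40 ✓; ∠(CV, VJ) = 90.00° ✓; |VJ| = 23.90 ✓; ∠VJT = 79.50° ✓; |JT| = 15.60 ✓; ∠JTN = 58.20° ✓; |TN| = 8.800 ✓; ∠TNG = 139.8° ✓; |NG| = 30.10 ✗.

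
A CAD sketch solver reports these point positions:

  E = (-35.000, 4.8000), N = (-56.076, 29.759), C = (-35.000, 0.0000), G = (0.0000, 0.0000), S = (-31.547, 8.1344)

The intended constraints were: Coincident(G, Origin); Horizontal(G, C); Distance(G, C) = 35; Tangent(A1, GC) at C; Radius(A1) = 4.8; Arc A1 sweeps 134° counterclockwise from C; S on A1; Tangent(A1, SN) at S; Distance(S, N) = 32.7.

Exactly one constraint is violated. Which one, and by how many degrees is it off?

Tangent(A1, SN) at S — off by 4.60°.

G = (0.00, 0.00) ✓; G.y = 0.00, C.y = 0.00 ✓; |GC| = 35.00 ✓; ∠(EC, CG) = 90.00° ✓; |EC| = 4.800 ✓; bearing(E→S) − bearing(E→C) = 134.0° ✓; |ES| = 4.800 ✓; ∠(ES, SN) = 85.40° ✗; |SN| = 32.70 ✓.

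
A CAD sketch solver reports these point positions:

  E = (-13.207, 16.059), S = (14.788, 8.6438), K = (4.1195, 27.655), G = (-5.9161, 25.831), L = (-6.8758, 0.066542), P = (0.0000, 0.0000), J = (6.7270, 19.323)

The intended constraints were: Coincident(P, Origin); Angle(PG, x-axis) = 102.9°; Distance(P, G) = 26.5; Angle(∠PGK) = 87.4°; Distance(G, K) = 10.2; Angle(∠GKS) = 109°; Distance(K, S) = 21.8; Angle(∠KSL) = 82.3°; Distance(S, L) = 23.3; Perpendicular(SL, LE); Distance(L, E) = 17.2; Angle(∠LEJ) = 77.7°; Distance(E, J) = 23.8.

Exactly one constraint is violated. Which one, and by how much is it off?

Distance(E, J) = 23.8 — off by 3.60.

P = (0.00, 0.00) ✓; PG at 102.9° ✓; |PG| = 26.50 ✓; ∠PGK = 87.40° ✓; |GK| = 10.20 ✓; ∠GKS = 109.0° ✓; |KS| = 21.80 ✓; ∠KSL = 82.30° ✓; |SL| = 23.30 ✓; ∠(SL, LE) = 90.00° ✓; |LE| = 17.20 ✓; ∠LEJ = 77.70° ✓; |EJ| = 20.20 ✗.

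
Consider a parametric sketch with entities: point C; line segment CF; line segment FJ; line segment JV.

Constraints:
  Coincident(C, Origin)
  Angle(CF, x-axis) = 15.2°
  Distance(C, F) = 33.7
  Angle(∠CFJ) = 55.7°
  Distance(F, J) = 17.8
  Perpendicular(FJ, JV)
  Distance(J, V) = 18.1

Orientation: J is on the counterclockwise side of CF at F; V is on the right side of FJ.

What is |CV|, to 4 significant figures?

45.95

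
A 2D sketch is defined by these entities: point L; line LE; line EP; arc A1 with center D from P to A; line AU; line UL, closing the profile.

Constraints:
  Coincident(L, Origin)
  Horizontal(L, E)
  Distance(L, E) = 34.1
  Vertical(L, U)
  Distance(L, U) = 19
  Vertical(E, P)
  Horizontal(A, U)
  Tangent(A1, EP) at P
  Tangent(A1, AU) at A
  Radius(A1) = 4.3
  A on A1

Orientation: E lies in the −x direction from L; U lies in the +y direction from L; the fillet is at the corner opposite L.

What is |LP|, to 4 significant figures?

37.13

L is at the origin; LE is horizontal with |LE| = 34.1 and E on the −x side, so E = (-34.10, 0.000). LU is vertical with |LU| = 19.0 and U on the +y side, so U = (0.000, 19.00). The virtual corner opposite L is at (-34.10, 19.00). The tangent condition forces DP to be normal to EP and the tangent condition forces DA to be normal to AU, with radius 4.3, so the center D sits 4.3 in from both sides at D = (-29.80, 14.70). That places the tangent points at P = (-34.10, 14.70) on EP and A = (-29.80, 19.00) on AU. Then |LP| = |P − L| = 37.13.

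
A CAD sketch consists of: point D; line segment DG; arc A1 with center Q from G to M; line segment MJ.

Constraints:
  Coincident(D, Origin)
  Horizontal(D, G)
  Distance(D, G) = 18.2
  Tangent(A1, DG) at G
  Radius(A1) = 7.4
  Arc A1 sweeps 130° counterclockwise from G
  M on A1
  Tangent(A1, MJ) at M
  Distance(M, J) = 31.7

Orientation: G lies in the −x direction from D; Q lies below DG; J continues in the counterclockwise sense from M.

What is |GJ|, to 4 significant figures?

39.30

D is at the origin; DG is horizontal with |DG| = 18.2 and G on the −x side, so G = (-18.20, 0.000). A1 meets DG tangentially, so QG is at right angles to DG, so Q = G + (0, -7.4) = (-18.20, -7.400). On A1, G sits at bearing 90° from Q; a 130° counterclockwise sweep puts M at bearing 220°, so M = Q + 7.4·(cos 220°, sin 220°) = (-23.87, -12.16). A1 meets MJ tangentially, so QM is at right angles to MJ, so MJ runs along (−sin 220°, cos 220°); with |MJ| = 31.7, J = (-3.492, -36.44). Then |GJ| = |J − G| = 39.30.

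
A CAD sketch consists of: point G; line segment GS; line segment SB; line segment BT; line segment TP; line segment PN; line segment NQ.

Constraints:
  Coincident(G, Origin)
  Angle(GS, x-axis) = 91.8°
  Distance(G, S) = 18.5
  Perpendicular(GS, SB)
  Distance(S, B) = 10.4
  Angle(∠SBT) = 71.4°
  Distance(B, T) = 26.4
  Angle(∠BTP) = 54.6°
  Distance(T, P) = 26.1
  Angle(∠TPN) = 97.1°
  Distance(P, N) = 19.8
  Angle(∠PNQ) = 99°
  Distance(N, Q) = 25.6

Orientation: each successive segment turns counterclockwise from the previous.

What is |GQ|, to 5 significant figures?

24.642

G is at the origin; GS runs at 91.8° with length 18.5, so S = (-0.58110, 18.491). GS is perpendicular to SB, so SB runs at -178.20°; with |SB| = 10.4, B = (-10.976, 18.164). ∠SBT = 71.4° gives BT at -69.600° from the x-axis; with |BT| = 26.4, T = (-1.7737, -6.5800). ∠BTP = 54.6° gives TP at 55.800° from the x-axis; with |TP| = 26.1, P = (12.897, 15.007). ∠TPN = 97.1° gives PN at 138.70° from the x-axis; with |PN| = 19.8, N = (-1.9783, 28.075). ∠PNQ = 99.0° gives NQ at -140.30° from the x-axis; with |NQ| = 25.6, Q = (-21.675, 11.722). Then |GQ| = |Q − G| = 24.642.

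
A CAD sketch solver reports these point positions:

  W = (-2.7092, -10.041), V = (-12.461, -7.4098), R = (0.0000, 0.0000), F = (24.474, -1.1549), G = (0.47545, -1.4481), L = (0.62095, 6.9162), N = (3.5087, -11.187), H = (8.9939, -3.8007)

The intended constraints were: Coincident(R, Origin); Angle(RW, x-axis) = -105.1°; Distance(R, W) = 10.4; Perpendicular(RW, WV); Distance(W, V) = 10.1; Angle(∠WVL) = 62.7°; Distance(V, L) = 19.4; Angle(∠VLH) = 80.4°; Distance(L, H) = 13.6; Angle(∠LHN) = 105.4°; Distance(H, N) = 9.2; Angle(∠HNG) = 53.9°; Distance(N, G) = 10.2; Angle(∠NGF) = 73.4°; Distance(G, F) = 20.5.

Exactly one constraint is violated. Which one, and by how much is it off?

Distance(G, F) = 20.5 — off by 3.50.

R = (0.00, 0.00) ✓; RW at -105.1° ✓; |RW| = 10.40 ✓; ∠(RW, WV) = 90.00° ✓; |WV| = 10.10 ✓; ∠WVL = 62.70° ✓; |VL| = 19.40 ✓; ∠VLH = 80.40° ✓; |LH| = 13.60 ✓; ∠LHN = 105.4° ✓; |HN| = 9.200 ✓; ∠HNG = 53.90° ✓; |NG| = 10.20 ✓; ∠NGF = 73.40° ✓; |GF| = 24.00 ✗.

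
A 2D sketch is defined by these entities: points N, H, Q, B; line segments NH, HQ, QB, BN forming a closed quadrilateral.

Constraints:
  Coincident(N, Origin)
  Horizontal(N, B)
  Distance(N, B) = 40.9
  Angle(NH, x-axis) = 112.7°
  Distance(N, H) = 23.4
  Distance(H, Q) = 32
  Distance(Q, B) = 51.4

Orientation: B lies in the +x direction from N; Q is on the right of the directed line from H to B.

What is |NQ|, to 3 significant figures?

14.0

Checks: |HQ| = 32.00 ✓; |QB| = 51.40 ✓.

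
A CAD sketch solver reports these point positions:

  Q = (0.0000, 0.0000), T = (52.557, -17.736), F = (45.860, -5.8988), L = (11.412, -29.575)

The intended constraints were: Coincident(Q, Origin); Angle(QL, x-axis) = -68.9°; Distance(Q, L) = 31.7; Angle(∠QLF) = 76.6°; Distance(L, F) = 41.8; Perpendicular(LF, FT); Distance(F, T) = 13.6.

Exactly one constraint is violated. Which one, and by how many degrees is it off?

Perpendicular(LF, FT) — off by 5.00°.

Q = (0.00, 0.00) ✓; QL at -68.90° ✓; |QL| = 31.70 ✓; ∠QLF = 76.60° ✓; |LF| = 41.80 ✓; ∠(LF, FT) = 95.00° ✗; |FT| = 13.60 ✓.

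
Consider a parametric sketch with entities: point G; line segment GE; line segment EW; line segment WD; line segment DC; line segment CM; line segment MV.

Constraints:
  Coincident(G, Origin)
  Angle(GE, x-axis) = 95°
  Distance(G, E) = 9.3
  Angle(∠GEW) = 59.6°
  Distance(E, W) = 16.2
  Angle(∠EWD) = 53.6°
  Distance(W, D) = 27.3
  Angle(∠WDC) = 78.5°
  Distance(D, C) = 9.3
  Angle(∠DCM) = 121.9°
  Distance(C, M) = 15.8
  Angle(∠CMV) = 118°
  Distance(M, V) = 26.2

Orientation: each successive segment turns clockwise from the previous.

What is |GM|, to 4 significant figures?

10.47

G is at the origin; GE runs at 95.0° with length 9.3, so E = (-0.8105, 9.265). ∠GEW = 59.6° gives EW at -25.40° from the x-axis; with |EW| = 16.2, W = (13.82, 2.316). ∠EWD = 53.6° gives WD at -151.8° from the x-axis; with |WD| = 27.3, D = (-10.24, -10.58). ∠WDC = 78.5° gives DC at 106.7° from the x-axis; with |DC| = 9.3, C = (-12.91, -1.677). ∠DCM = 121.9° gives CM at 48.60° from the x-axis; with |CM| = 15.8, M = (-2.460, 10.17). Then |GM| = |M − G| = 10.47.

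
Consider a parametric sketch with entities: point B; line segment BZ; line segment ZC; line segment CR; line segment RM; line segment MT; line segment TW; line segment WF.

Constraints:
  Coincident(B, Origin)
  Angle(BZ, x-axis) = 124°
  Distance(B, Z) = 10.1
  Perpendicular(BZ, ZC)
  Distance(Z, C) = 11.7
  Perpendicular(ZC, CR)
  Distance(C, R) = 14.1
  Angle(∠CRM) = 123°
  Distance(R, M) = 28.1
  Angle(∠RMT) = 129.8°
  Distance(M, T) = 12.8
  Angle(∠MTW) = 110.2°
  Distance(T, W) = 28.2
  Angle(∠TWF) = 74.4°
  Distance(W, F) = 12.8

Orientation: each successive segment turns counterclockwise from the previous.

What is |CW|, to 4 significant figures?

37.36

∠RMT = 129.8° gives MT at 51.20° from the x-axis; with |MT| = 12.8, T = (28.65, 0.6072). ∠MTW = 110.2° gives TW at 121.0° from the x-axis; with |TW| = 28.2, W = (14.13, 24.78). Then |CW| = |W − C| = 37.36.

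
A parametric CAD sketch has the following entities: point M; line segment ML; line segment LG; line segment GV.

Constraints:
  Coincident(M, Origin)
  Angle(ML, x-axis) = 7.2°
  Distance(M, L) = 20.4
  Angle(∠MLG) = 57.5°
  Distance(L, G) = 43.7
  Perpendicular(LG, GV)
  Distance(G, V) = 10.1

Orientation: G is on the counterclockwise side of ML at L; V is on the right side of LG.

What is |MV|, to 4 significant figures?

42.63

M is at the origin; ML runs at 7.2° with length 20.4, so L = 20.4·(cos 7.2°, sin 7.2°) = (20.24, 2.557). ∠MLG = 57.5°, so LG runs at 7.2° + (180° − 57.5°) = 129.7° from the x-axis; with |LG| = 43.7, G = L + 43.7·(cos 129.7°, sin 129.7°) = (-7.675, 36.18). The perpendicularity gives GV at right angles to LG; with |GV| = 10.1 on the right of LG, V = G + 10.1·(0.7694, 0.6388) = (0.09592, 42.63). Then |MV| = |V − M| = 42.63.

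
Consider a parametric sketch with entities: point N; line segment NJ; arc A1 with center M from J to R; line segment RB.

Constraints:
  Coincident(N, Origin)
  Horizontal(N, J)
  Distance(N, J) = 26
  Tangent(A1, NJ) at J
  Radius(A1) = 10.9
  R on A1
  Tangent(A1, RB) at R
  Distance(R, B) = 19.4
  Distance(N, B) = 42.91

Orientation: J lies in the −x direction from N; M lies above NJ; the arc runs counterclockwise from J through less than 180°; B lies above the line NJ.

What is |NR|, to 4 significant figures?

23.76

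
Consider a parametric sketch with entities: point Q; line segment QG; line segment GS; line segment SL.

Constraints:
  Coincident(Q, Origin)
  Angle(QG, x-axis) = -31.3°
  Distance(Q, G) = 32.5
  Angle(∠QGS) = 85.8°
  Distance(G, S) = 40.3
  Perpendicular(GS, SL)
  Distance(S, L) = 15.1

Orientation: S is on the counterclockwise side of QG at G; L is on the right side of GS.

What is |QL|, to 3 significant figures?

60.8

∠QGS = 85.8°, so GS runs at -31.3° + (180° − 85.8°) = 62.9° from the x-axis; with |GS| = 40.3, S = G + 40.3·(cos 62.9°, sin 62.9°) = (46.1, 19.0). GS is perpendicular to SL; with |SL| = 15.1 on the right of GS, L = S + 15.1·(0.890, -0.456) = (59.6, 12.1). Then |QL| = |L − Q| = 60.8.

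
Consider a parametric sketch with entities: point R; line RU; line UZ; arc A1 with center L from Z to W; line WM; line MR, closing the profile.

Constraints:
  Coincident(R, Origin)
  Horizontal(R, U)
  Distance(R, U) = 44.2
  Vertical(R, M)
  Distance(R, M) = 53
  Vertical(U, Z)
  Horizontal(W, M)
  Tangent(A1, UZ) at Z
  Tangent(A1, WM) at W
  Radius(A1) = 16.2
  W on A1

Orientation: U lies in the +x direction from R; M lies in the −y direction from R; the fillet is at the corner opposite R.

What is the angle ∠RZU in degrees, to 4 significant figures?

50.22°

R is at the origin; RU is horizontal with |RU| = 44.2 and U on the +x side, so U = (44.20, 0.000). R and M share the same x with |RM| = 53.0 and M on the −y side, so M = (0.000, -53.00). The virtual corner opposite R is at (44.20, -53.00). Tangency of A1 to UZ means the radius LZ is perpendicular to UZ and the tangent condition forces LW to be normal to WM, with radius 16.2, so the center L sits 16.2 in from both sides at L = (28.00, -36.80). That places the tangent points at Z = (44.20, -36.80) on UZ and W = (28.00, -53.00) on WM. Then cos ∠RZU = ZR·ZU / (|ZR||ZU|), giving 50.22°.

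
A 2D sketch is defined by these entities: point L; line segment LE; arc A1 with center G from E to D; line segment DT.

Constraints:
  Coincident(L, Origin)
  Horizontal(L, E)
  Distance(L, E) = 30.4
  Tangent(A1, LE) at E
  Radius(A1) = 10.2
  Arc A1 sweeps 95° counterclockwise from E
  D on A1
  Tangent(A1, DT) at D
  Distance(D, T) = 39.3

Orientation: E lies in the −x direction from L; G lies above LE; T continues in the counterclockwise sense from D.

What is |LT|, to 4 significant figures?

55.53

L is at the origin; LE is horizontal with |LE| = 30.4 and E on the −x side, so E = (-30.40, 0.000). Tangency of A1 to LE means the radius GE is perpendicular to LE, so G = E + (0, 10.2) = (-30.40, 10.20). On A1, E sits at bearing -90° from G; a 95° counterclockwise sweep puts D at bearing 5°, so D = G + 10.2·(cos 5°, sin 5°) = (-20.24, 11.09). Since A1 is tangent to DT there, GD ⟂ DT, so DT runs along (−sin 5°, cos 5°); with |DT| = 39.3, T = (-23.66, 50.24). Then |LT| = |T − L| = 55.53.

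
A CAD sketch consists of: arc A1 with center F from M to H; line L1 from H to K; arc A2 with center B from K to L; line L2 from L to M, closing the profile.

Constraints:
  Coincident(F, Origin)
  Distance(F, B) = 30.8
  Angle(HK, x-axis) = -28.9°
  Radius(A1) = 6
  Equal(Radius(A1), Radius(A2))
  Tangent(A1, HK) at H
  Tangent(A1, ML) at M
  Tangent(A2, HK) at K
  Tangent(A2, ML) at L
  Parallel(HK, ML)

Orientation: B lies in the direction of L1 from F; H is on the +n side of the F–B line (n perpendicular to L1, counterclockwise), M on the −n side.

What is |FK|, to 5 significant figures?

31.379

The slot axis is L1's direction at -28.9°, so u = (cos -28.9°, sin -28.9°) = (0.87546, -0.48328) and n = (−sin -28.9°, cos -28.9°) = (0.48328, 0.87546). F is at the origin and B lies 30.8 along u from F, so B = 30.8·u = (26.964, -14.885). Tangency of A1 to both parallel lines with radius 6.0 puts H and M at F ± 6.0·n: H = (2.8997, 5.2528), M = (-2.8997, -5.2528). Equal radii place K and L the same way about B: K = B + 6.0·n = (29.864, -9.6323), L = B − 6.0·n = (24.065, -20.138). Then |FK| = |K − F| = 31.379.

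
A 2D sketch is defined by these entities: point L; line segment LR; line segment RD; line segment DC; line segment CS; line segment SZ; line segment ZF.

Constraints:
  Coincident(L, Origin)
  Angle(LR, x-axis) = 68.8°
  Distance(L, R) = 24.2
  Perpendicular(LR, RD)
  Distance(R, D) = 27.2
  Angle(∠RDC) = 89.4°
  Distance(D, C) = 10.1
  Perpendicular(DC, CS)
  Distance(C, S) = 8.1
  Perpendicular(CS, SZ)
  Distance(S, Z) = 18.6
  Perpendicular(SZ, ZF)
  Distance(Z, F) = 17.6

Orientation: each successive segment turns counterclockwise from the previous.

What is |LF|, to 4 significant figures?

49.15

CS ⟂ SZ, so SZ runs at 69.40°; with |SZ| = 18.6, Z = (-6.035, 37.51). The perpendicularity gives ZF at right angles to SZ, so ZF runs at 159.4°; with |ZF| = 17.6, F = (-22.51, 43.70). Then |LF| = |F − L| = 49.15.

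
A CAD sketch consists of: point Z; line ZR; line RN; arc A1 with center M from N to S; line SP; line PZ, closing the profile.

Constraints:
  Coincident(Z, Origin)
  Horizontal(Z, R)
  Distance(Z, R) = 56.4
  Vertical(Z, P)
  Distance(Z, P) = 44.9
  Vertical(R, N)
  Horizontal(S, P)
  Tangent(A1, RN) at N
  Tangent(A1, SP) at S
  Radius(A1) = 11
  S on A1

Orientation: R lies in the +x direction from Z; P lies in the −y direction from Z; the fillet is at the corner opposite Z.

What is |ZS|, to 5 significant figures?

63.853

Z is at the origin; ZR is horizontal with |ZR| = 56.4 and R on the +x side, so R = (56.400, 0.0000). Z and P share the same x with |ZP| = 44.9 and P on the −y side, so P = (0.0000, -44.900). The virtual corner opposite Z is at (56.400, -44.900). A1 meets RN tangentially, so MN is at right angles to RN and since A1 is tangent to SP there, MS ⟂ SP, with radius 11.0, so the center M sits 11.0 in from both sides at M = (45.400, -33.900). That places the tangent points at N = (56.400, -33.900) on RN and S = (45.400, -44.900) on SP. Then |ZS| = |S − Z| = 63.853.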